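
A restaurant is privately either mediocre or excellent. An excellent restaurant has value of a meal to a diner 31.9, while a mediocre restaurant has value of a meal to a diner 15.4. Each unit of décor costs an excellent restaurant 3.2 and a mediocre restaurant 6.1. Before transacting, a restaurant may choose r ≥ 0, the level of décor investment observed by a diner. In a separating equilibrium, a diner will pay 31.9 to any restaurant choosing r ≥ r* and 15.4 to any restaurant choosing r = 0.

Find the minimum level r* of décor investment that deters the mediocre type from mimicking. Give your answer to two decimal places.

A mediocre restaurant choosing r = 0 receives 15.4.
Imitating at r* instead would pay 31.9 at cost 6.1·r*, netting 31.9 − 6.1·r*.
Indifference: 15.4 = 31.9 − 6.1·r*, so r* = (31.9 − 15.4) / 6.1 ≈ 2.70.
This is the mediocre type's binding incentive-compatibility constraint; any r ≥ 2.70 sustains separation on that side.

2.70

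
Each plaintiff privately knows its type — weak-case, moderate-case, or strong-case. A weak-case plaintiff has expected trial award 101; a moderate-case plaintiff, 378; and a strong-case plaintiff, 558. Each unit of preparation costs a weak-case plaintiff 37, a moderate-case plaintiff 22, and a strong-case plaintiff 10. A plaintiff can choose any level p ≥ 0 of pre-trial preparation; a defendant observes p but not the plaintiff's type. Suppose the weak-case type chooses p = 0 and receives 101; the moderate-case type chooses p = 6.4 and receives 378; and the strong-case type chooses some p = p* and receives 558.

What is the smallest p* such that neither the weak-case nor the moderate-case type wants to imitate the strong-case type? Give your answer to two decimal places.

Moderate-case type (on-path payoff 378 − 22×6.4 = 237.2) won't mimic when 237.2 ≥ 558 − 22·p*, i.e. p* ≥ 14.58.
Weak-case type (on-path payoff 101) won't mimic when 101 ≥ 558 − 37·p*, i.e. p* ≥ 12.35.
Both must hold, so p* = max(12.35, 14.58) = 14.58. The moderate-case type's constraint binds.

14.58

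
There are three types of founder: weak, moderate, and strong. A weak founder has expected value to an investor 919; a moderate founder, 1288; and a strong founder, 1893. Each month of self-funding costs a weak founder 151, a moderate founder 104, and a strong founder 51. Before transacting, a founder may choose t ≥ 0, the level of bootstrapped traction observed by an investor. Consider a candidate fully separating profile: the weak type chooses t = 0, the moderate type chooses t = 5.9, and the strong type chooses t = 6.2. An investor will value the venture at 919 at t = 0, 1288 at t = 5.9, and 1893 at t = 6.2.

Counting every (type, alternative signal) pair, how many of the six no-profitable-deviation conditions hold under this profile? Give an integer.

Moderate (own payoff 1288 − 104×5.9 = 674.4): to t=0 gives 919 → profitable ✗; to t=6.2 gives 1893 − 104×6.2 = 1248.2 → profitable ✗.
Weak (own payoff 919): to t=5.9 gives 1288 − 151×5.9 = 397.1 → no gain ✓; to t=6.2 gives 1893 − 151×6.2 = 956.8 → profitable ✗.
Strong (own payoff 1893 − 51×6.2 = 1576.8): to t=0 gives 919 → no gain ✓; to t=5.9 gives 1288 − 51×5.9 = 987.1 → no gain ✓.
3 of the 6 constraints hold; not an equilibrium.

3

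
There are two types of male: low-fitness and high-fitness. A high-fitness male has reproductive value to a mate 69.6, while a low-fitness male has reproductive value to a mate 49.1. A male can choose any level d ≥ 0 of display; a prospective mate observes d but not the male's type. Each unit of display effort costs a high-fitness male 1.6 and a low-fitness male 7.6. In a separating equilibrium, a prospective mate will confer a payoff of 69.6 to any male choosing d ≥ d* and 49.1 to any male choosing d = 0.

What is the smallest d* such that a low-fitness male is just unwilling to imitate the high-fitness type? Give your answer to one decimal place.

A low-fitness male choosing d = 0 receives 49.1.
Imitating at d* instead would pay 69.6 at cost 7.6·d*, netting 69.6 − 7.6·d*.
Indifference: 49.1 = 69.6 − 7.6·d*, so d* = (69.6 − 49.1) / 7.6 ≈ 2.7.
At d* the low-fitness type's incentive constraint just binds; the high-fitness type strictly prefers d* since its per-unit cost is lower.

2.7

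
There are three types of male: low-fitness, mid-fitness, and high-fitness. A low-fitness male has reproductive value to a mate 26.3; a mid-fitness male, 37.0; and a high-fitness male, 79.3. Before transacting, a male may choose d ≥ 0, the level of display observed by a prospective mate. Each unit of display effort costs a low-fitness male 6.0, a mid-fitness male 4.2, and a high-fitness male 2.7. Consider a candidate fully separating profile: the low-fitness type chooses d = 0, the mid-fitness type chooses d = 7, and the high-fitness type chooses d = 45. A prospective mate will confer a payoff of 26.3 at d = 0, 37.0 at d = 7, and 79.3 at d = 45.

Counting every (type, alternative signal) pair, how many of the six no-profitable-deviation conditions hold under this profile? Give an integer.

3

Mid-fitness (own payoff 37.0 − 4.2×7 = 7.6): to d=0 gives 26.3 → profitable ✗; to d=45 gives 79.3 − 4.2×45 = -109.7 → no gain ✓.
Low-fitness (own payoff 26.3): to d=7 gives 37.0 − 6.0×7 = -5 → no gain ✓; to d=45 gives 79.3 − 6.0×45 = -190.7 → no gain ✓.
High-fitness (own payoff 79.3 − 2.7×45 = -42.2): to d=0 gives 26.3 → profitable ✗; to d=7 gives 37.0 − 2.7×7 = 18.1 → profitable ✗.
3 of the 6 constraints hold; not an equilibrium.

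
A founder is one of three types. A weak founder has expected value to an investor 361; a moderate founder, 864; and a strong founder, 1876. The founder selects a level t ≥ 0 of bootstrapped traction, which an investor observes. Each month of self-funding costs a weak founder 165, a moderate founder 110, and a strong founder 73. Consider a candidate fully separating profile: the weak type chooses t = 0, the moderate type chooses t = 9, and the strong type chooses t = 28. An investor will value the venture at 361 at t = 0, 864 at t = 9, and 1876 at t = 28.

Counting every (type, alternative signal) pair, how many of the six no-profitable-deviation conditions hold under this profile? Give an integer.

3

Strong (own payoff 1876 − 73×28 = -168): to t=0 gives 361 → profitable ✗; to t=9 gives 864 − 73×9 = 207 → profitable ✗.
Weak (own payoff 361): to t=9 gives 864 − 165×9 = -621 → no gain ✓; to t=28 gives 1876 − 165×28 = -2744 → no gain ✓.
Moderate (own payoff 864 − 110×9 = -126): to t=0 gives 361 → profitable ✗; to t=28 gives 1876 − 110×28 = -1204 → no gain ✓.
3 of the 6 constraints hold; not an equilibrium.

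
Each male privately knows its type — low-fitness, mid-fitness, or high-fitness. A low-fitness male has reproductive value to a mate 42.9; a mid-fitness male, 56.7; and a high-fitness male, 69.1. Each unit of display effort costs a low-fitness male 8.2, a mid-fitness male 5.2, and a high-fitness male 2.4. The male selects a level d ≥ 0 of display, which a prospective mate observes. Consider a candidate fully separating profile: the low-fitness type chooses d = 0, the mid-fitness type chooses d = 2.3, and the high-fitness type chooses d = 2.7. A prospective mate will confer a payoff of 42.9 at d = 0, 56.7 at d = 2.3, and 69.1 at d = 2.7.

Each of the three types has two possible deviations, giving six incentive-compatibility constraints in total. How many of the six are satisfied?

Low-fitness (own payoff 42.9): to d=2.3 gives 56.7 − 8.2×2.3 = 37.84 → no gain ✓; to d=2.7 gives 69.1 − 8.2×2.7 = 46.96 → profitable ✗.
Mid-fitness (own payoff 56.7 − 5.2×2.3 = 44.74): to d=0 gives 42.9 → no gain ✓; to d=2.7 gives 69.1 − 5.2×2.7 = 55.06 → profitable ✗.
High-fitness (own payoff 69.1 − 2.4×2.7 = 62.62): to d=0 gives 42.9 → no gain ✓; to d=2.3 gives 56.7 − 2.4×2.3 = 51.18 → no gain ✓.
4 of the 6 constraints hold; not an equilibrium.

4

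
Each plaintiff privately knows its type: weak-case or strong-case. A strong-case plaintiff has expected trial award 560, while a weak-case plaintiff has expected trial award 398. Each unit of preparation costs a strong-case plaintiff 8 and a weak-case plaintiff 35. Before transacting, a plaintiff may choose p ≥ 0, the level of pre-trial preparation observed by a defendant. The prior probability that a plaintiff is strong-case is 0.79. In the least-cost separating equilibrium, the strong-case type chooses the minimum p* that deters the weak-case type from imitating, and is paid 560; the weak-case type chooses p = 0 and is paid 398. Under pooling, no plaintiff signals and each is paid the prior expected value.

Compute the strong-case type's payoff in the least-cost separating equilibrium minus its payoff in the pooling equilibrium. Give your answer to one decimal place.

Least-cost separating signal: p* solves 398 = 560 − 35·p*, so p* = (560 − 398)/35 ≈ 4.6286.
Strong-case type's separating payoff: 560 − 8 × p* = 560 − 8 × (560 − 398)/35 = 560 − 1296/35 ≈ 522.971.
Pooling payoff: 0.79 × 560 + 0.21 × 398 = 525.98.
Difference: 522.971 − 525.98 = -3.009, i.e. -3.0 to one decimal place.
The strong-case type would prefer the pooling outcome.

-3.0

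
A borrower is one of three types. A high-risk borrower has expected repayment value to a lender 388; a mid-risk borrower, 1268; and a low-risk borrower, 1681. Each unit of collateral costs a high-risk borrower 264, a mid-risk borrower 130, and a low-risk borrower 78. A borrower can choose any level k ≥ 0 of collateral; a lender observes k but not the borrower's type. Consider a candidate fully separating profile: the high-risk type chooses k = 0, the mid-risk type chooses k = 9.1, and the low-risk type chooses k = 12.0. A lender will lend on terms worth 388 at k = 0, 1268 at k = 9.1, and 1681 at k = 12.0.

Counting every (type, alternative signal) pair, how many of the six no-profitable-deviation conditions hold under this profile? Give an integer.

High-risk (own payoff 388): to k=9.1 gives 1268 − 264×9.1 = -1134.4 → no gain ✓; to k=12.0 gives 1681 − 264×12.0 = -1487 → no gain ✓.
Low-risk (own payoff 1681 − 78×12.0 = 745): to k=0 gives 388 → no gain ✓; to k=9.1 gives 1268 − 78×9.1 = 558.2 → no gain ✓.
Mid-risk (own payoff 1268 − 130×9.1 = 85): to k=0 gives 388 → profitable ✗; to k=12.0 gives 1681 − 130×12.0 = 121 → profitable ✗.
4 of the 6 constraints hold; not an equilibrium.

4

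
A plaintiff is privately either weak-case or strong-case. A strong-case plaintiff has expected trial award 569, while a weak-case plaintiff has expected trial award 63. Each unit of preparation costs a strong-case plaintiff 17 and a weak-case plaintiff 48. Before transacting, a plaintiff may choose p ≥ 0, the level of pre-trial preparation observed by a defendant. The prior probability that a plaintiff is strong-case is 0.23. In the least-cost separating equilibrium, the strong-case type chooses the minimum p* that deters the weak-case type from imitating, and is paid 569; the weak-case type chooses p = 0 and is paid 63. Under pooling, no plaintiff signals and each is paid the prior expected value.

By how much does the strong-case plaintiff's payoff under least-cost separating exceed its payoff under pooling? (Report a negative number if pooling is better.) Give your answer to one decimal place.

210.4

Least-cost separating signal: p* solves 63 = 569 − 48·p*, so p* = (569 − 63)/48 ≈ 10.5417.
Strong-case type's separating payoff: 569 − 17 × p* = 569 − 17 × (569 − 63)/48 = 569 − 8602/48 ≈ 389.792.
Pooling payoff: 0.23 × 569 + 0.77 × 63 = 179.38.
Difference: 389.792 − 179.38 = 210.412, i.e. 210.4 to one decimal place.
The strong-case type prefers to separate.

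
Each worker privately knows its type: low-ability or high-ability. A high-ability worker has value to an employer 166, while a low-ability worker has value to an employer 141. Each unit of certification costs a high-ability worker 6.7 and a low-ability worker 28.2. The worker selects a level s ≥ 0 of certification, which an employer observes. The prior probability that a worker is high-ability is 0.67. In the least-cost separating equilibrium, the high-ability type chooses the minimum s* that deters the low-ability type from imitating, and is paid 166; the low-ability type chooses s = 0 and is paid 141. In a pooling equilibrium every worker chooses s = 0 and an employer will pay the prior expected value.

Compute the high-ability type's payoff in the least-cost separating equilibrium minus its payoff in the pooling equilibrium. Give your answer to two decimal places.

Least-cost separating signal: s* solves 141 = 166 − 28.2·s*, so s* = (166 − 141)/28.2 ≈ 0.8865.
High-ability type's separating payoff: 166 − 6.7 × s* = 166 − 6.7 × (166 − 141)/28.2 = 166 − 167.5/28.2 ≈ 160.0603.
Pooling payoff: 0.67 × 166 + 0.33 × 141 = 157.75.
Difference: 160.0603 − 157.75 = 2.3103, i.e. 2.31 to two decimal places.
The high-ability type prefers to separate.

2.31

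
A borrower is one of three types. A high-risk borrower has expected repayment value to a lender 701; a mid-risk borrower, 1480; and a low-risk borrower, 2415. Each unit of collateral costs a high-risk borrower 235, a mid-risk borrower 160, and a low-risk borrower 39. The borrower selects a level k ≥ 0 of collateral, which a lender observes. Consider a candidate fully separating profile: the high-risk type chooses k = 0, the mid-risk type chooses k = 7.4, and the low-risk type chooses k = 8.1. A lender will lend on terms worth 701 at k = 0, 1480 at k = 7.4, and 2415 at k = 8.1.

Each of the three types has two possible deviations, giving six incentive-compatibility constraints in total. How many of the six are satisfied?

Low-risk (own payoff 2415 − 39×8.1 = 2099.1): to k=0 gives 701 → no gain ✓; to k=7.4 gives 1480 − 39×7.4 = 1191.4 → no gain ✓.
High-risk (own payoff 701): to k=7.4 gives 1480 − 235×7.4 = -259 → no gain ✓; to k=8.1 gives 2415 − 235×8.1 = 511.5 → no gain ✓.
Mid-risk (own payoff 1480 − 160×7.4 = 296): to k=0 gives 701 → profitable ✗; to k=8.1 gives 2415 − 160×8.1 = 1119 → profitable ✗.
4 of the 6 constraints hold; not an equilibrium.

4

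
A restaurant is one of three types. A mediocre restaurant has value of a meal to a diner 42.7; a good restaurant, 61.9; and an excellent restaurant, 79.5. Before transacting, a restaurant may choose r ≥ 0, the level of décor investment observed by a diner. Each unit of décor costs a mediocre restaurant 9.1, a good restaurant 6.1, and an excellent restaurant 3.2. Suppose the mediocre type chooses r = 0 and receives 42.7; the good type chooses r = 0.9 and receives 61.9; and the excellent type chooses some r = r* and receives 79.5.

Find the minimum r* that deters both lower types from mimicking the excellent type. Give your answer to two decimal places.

Good type (on-path payoff 61.9 − 6.1×0.9 = 56.41) won't mimic when 56.41 ≥ 79.5 − 6.1·r*, i.e. r* ≥ 3.79.
Mediocre type (on-path payoff 42.7) won't mimic when 42.7 ≥ 79.5 − 9.1·r*, i.e. r* ≥ 4.04.
Both must hold, so r* = max(4.04, 3.79) = 4.04. The mediocre type's constraint binds.

4.04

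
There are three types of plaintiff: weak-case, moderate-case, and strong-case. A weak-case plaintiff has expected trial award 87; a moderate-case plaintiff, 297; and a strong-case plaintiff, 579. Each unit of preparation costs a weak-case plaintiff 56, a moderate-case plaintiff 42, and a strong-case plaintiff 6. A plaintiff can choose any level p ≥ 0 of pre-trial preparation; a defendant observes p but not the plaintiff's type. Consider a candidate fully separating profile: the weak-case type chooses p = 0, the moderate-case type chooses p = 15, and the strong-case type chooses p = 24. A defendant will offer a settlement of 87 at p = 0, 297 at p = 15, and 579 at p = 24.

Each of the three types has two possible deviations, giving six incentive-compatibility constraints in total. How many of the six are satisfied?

Strong-case (own payoff 579 − 6×24 = 435): to p=0 gives 87 → no gain ✓; to p=15 gives 297 − 6×15 = 207 → no gain ✓.
Moderate-case (own payoff 297 − 42×15 = -333): to p=0 gives 87 → profitable ✗; to p=24 gives 579 − 42×24 = -429 → no gain ✓.
Weak-case (own payoff 87): to p=15 gives 297 − 56×15 = -543 → no gain ✓; to p=24 gives 579 − 56×24 = -765 → no gain ✓.
5 of the 6 constraints hold; not an equilibrium.

5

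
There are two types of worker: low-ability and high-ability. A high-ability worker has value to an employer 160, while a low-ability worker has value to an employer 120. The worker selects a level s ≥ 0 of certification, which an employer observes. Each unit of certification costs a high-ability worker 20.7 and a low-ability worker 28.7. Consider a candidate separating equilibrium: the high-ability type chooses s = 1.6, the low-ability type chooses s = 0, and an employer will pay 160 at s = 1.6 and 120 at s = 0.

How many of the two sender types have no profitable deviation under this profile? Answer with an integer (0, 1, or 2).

2

Low-ability type: stay at 0 → 120; mimic → 160 − 28.7 × 1.6 = 114.08. IC holds (120 ≥ 114.08).
High-ability type: signal → 160 − 20.7 × 1.6 = 126.88; deviate to 0 → 120. IC holds (126.88 ≥ 120).
2 of 2 constraints hold, so this is a separating equilibrium.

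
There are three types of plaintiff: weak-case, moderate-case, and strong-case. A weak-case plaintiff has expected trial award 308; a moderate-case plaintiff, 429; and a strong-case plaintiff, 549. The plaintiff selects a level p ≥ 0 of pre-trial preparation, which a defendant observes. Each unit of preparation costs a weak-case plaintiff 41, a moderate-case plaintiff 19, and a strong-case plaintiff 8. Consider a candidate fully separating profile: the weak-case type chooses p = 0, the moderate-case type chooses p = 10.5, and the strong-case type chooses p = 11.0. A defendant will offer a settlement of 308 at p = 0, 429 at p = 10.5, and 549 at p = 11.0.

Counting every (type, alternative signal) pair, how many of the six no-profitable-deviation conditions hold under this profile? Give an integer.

4

Weak-case (own payoff 308): to p=10.5 gives 429 − 41×10.5 = -1.5 → no gain ✓; to p=11.0 gives 549 − 41×11.0 = 98 → no gain ✓.
Moderate-case (own payoff 429 − 19×10.5 = 229.5): to p=0 gives 308 → profitable ✗; to p=11.0 gives 549 − 19×11.0 = 340 → profitable ✗.
Strong-case (own payoff 549 − 8×11.0 = 461): to p=0 gives 308 → no gain ✓; to p=10.5 gives 429 − 8×10.5 = 345 → no gain ✓.
4 of the 6 constraints hold; not an equilibrium.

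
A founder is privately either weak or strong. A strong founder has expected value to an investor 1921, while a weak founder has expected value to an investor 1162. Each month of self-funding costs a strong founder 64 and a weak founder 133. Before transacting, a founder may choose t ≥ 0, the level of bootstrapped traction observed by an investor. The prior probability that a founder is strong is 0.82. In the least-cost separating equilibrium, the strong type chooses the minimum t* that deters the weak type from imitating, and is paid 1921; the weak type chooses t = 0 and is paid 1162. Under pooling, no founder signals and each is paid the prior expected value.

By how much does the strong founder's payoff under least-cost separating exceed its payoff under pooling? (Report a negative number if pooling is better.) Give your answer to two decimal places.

Least-cost separating signal: t* solves 1162 = 1921 − 133·t*, so t* = (1921 − 1162)/133 ≈ 5.7068.
Strong type's separating payoff: 1921 − 64 × t* = 1921 − 64 × (1921 − 1162)/133 = 1921 − 48576/133 ≈ 1555.7669.
Pooling payoff: 0.82 × 1921 + 0.18 × 1162 = 1784.38.
Difference: 1555.7669 − 1784.38 = -228.6131, i.e. -228.61 to two decimal places.
The strong type would prefer the pooling outcome.

-228.61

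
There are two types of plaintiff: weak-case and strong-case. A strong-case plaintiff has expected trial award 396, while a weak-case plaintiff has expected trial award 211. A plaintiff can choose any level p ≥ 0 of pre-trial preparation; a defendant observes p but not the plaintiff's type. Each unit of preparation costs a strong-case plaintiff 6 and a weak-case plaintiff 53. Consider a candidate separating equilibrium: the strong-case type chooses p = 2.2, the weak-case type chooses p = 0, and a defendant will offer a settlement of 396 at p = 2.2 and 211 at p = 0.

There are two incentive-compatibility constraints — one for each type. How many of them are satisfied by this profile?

Weak-case type: stay at 0 → 211; mimic → 396 − 53 × 2.2 = 279.4. IC fails (211 < 279.4).
Strong-case type: signal → 396 − 6 × 2.2 = 382.8; deviate to 0 → 211. IC holds (382.8 ≥ 211).
1 of 2 constraints hold, so this profile is not an equilibrium.

1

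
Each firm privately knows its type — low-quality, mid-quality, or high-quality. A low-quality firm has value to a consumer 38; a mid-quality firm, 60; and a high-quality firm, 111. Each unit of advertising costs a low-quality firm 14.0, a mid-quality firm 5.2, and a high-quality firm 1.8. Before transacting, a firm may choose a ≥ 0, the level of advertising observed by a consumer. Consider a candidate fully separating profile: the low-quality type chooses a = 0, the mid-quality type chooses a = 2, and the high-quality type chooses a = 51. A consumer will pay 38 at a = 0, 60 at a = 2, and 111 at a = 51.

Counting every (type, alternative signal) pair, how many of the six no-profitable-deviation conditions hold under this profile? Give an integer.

High-quality (own payoff 111 − 1.8×51 = 19.2): to a=0 gives 38 → profitable ✗; to a=2 gives 60 − 1.8×2 = 56.4 → profitable ✗.
Low-quality (own payoff 38): to a=2 gives 60 − 14.0×2 = 32 → no gain ✓; to a=51 gives 111 − 14.0×51 = -603 → no gain ✓.
Mid-quality (own payoff 60 − 5.2×2 = 49.6): to a=0 gives 38 → no gain ✓; to a=51 gives 111 − 5.2×51 = -154.2 → no gain ✓.
4 of the 6 constraints hold; not an equilibrium.

4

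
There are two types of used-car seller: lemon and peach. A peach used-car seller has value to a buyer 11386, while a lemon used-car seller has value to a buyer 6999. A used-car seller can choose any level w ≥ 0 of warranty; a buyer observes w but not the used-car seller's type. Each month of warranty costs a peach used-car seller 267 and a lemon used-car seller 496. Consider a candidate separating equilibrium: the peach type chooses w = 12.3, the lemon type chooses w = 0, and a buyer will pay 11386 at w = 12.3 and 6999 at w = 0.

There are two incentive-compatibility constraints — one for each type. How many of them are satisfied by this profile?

Peach type: signal → 11386 − 267 × 12.3 = 8101.9; deviate to 0 → 6999. IC holds (8101.9 ≥ 6999).
Lemon type: stay at 0 → 6999; mimic → 11386 − 496 × 12.3 = 5285.2. IC holds (6999 ≥ 5285.2).
2 of 2 constraints hold, so this is a separating equilibrium.

2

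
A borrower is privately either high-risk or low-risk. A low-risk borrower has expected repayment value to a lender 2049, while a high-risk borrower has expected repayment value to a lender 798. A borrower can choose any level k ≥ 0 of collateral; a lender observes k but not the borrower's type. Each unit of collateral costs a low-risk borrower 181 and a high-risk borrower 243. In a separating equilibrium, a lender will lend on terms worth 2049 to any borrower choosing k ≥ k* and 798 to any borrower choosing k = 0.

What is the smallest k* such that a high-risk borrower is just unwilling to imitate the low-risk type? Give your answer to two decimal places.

5.15

A high-risk borrower choosing k = 0 receives 798.
Imitating at k* instead would pay 2049 at cost 243·k*, netting 2049 − 243·k*.
Indifference: 798 = 2049 − 243·k*, so k* = (2049 − 798) / 243 ≈ 5.15.
This is the high-risk type's binding incentive-compatibility constraint; any k ≥ 5.15 sustains separation on that side.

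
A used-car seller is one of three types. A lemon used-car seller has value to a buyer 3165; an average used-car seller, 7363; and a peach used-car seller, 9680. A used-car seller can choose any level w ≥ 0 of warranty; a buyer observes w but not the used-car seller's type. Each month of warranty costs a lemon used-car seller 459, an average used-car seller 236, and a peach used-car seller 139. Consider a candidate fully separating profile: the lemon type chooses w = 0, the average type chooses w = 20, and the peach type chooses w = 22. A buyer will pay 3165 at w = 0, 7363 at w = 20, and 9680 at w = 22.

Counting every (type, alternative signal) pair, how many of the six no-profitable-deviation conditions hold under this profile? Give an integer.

4

Average (own payoff 7363 − 236×20 = 2643): to w=0 gives 3165 → profitable ✗; to w=22 gives 9680 − 236×22 = 4488 → profitable ✗.
Peach (own payoff 9680 − 139×22 = 6622): to w=0 gives 3165 → no gain ✓; to w=20 gives 7363 − 139×20 = 4583 → no gain ✓.
Lemon (own payoff 3165): to w=20 gives 7363 − 459×20 = -1817 → no gain ✓; to w=22 gives 9680 − 459×22 = -418 → no gain ✓.
4 of the 6 constraints hold; not an equilibrium.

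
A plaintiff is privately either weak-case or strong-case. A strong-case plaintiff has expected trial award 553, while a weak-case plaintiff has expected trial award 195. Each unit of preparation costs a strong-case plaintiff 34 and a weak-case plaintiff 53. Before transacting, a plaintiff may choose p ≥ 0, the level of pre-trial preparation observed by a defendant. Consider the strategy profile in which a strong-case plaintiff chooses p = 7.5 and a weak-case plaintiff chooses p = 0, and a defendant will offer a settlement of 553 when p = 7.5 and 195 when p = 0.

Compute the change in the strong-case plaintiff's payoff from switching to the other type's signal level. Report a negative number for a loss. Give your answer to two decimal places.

-103.00

Playing p = 7.5 the strong-case plaintiff receives 553 − 34 × 7.5 = 298.
Deviating to p = 0 yields 195 instead.
Gain from deviating: 195 − 298 = -103.00.
The gain is negative, so the strong-case type's incentive-compatibility constraint is satisfied.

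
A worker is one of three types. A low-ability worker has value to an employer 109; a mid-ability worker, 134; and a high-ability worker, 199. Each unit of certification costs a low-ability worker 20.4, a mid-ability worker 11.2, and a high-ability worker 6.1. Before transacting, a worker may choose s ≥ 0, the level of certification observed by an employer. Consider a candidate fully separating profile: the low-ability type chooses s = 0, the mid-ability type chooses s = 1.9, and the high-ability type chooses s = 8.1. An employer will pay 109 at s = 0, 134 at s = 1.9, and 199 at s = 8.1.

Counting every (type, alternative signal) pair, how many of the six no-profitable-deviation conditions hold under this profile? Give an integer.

High-ability (own payoff 199 − 6.1×8.1 = 149.59): to s=0 gives 109 → no gain ✓; to s=1.9 gives 134 − 6.1×1.9 = 122.41 → no gain ✓.
Mid-ability (own payoff 134 − 11.2×1.9 = 112.72): to s=0 gives 109 → no gain ✓; to s=8.1 gives 199 − 11.2×8.1 = 108.28 → no gain ✓.
Low-ability (own payoff 109): to s=1.9 gives 134 − 20.4×1.9 = 95.24 → no gain ✓; to s=8.1 gives 199 − 20.4×8.1 = 33.76 → no gain ✓.
6 of the 6 constraints hold; this profile is a separating equilibrium.

6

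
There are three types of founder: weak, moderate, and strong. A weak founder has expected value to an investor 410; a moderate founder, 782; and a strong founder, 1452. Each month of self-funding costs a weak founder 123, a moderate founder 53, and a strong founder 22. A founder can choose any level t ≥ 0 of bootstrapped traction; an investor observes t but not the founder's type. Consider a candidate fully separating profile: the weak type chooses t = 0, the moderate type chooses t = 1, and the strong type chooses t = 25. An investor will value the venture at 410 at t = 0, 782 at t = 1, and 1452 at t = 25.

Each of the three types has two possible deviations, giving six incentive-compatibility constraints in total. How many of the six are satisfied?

Strong (own payoff 1452 − 22×25 = 902): to t=0 gives 410 → no gain ✓; to t=1 gives 782 − 22×1 = 760 → no gain ✓.
Moderate (own payoff 782 − 53×1 = 729): to t=0 gives 410 → no gain ✓; to t=25 gives 1452 − 53×25 = 127 → no gain ✓.
Weak (own payoff 410): to t=1 gives 782 − 123×1 = 659 → profitable ✗; to t=25 gives 1452 − 123×25 = -1623 → no gain ✓.
5 of the 6 constraints hold; not an equilibrium.

5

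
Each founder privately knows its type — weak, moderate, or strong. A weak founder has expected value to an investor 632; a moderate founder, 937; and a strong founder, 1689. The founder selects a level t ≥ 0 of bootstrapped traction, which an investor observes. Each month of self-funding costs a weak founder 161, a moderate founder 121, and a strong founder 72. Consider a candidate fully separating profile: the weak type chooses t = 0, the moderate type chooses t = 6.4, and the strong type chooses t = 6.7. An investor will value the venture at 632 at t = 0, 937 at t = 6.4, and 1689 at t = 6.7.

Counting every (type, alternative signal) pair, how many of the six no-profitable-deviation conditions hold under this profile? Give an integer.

4

Weak (own payoff 632): to t=6.4 gives 937 − 161×6.4 = -93.4 → no gain ✓; to t=6.7 gives 1689 − 161×6.7 = 610.3 → no gain ✓.
Moderate (own payoff 937 − 121×6.4 = 162.6): to t=0 gives 632 → profitable ✗; to t=6.7 gives 1689 − 121×6.7 = 878.3 → profitable ✗.
Strong (own payoff 1689 − 72×6.7 = 1206.6): to t=0 gives 632 → no gain ✓; to t=6.4 gives 937 − 72×6.4 = 476.2 → no gain ✓.
4 of the 6 constraints hold; not an equilibrium.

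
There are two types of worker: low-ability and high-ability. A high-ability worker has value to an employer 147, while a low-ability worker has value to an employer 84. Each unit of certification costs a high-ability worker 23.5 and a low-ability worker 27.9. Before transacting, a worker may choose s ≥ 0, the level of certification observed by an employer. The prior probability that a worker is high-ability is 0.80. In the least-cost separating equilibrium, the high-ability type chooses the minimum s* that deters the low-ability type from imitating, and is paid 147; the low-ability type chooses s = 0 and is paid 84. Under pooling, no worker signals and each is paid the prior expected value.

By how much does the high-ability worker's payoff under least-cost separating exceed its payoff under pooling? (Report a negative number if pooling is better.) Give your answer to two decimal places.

Least-cost separating signal: s* solves 84 = 147 − 27.9·s*, so s* = (147 − 84)/27.9 ≈ 2.2581.
High-ability type's separating payoff: 147 − 23.5 × s* = 147 − 23.5 × (147 − 84)/27.9 = 147 − 1480.5/27.9 ≈ 93.9355.
Pooling payoff: 0.80 × 147 + 0.20 × 84 = 134.4.
Difference: 93.9355 − 134.4 = -40.4645, i.e. -40.46 to two decimal places.
The high-ability type would prefer the pooling outcome.

-40.46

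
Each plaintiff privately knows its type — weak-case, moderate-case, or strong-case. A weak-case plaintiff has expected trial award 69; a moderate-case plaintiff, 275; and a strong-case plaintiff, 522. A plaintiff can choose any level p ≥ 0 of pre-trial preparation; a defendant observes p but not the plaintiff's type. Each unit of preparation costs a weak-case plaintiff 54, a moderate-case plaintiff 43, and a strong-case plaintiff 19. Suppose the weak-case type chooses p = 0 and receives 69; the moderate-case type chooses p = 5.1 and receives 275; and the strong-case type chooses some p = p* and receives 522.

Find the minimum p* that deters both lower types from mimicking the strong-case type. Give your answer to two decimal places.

Weak-case type (on-path payoff 69) won't mimic when 69 ≥ 522 − 54·p*, i.e. p* ≥ 8.39.
Moderate-case type (on-path payoff 275 − 43×5.1 = 55.7) won't mimic when 55.7 ≥ 522 − 43·p*, i.e. p* ≥ 10.84.
Both must hold, so p* = max(8.39, 10.84) = 10.84. The moderate-case type's constraint binds.

10.84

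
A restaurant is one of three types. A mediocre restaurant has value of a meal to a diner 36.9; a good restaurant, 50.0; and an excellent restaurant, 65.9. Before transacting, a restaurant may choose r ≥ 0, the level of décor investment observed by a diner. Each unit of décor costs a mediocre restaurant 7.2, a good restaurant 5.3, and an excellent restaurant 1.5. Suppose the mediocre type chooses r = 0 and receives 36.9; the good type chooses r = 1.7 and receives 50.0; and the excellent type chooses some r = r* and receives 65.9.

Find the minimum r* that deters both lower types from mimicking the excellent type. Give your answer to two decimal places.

4.70

Good type (on-path payoff 50.0 − 5.3×1.7 = 40.99) won't mimic when 40.99 ≥ 65.9 − 5.3·r*, i.e. r* ≥ 4.70.
Mediocre type (on-path payoff 36.9) won't mimic when 36.9 ≥ 65.9 − 7.2·r*, i.e. r* ≥ 4.03.
Both must hold, so r* = max(4.03, 4.70) = 4.70. The good type's constraint binds.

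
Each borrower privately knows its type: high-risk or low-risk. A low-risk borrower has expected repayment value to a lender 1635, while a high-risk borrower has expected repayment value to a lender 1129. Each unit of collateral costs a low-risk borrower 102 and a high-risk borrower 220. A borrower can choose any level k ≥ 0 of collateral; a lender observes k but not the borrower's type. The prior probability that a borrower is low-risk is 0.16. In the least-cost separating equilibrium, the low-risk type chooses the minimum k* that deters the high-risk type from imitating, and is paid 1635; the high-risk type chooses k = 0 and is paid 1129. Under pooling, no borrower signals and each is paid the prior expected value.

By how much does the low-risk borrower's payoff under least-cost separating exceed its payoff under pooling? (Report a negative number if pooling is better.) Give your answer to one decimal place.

Least-cost separating signal: k* solves 1129 = 1635 − 220·k*, so k* = (1635 − 1129)/220 = 2.3.
Low-risk type's separating payoff: 1635 − 102 × k* = 1635 − 102 × (1635 − 1129)/220 = 1635 − 51612/220 = 1400.4.
Pooling payoff: 0.16 × 1635 + 0.84 × 1129 = 1209.96.
Difference: 1400.4 − 1209.96 = 190.44, i.e. 190.4 to one decimal place.
The low-risk type prefers to separate.

190.4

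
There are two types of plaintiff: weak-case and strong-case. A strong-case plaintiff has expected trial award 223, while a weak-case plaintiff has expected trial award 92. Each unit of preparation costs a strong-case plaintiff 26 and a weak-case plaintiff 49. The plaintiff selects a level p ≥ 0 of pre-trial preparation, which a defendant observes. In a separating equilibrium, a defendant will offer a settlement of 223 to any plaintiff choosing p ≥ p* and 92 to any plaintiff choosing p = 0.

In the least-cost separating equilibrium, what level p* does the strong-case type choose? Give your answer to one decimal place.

2.7

A weak-case plaintiff choosing p = 0 receives 92.
Imitating at p* instead would pay 223 at cost 49·p*, netting 223 − 49·p*.
Indifference: 92 = 223 − 49·p*, so p* = (223 − 92) / 49 ≈ 2.7.
This is the weak-case type's binding incentive-compatibility constraint; any p ≥ 2.7 sustains separation on that side.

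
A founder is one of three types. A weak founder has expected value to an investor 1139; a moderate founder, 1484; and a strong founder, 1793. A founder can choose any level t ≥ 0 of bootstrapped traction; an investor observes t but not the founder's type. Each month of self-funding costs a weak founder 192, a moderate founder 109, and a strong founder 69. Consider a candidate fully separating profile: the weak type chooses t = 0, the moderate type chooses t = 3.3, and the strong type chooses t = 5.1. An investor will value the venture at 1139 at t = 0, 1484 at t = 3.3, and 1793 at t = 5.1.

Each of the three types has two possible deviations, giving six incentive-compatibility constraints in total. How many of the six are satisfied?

4

Moderate (own payoff 1484 − 109×3.3 = 1124.3): to t=0 gives 1139 → profitable ✗; to t=5.1 gives 1793 − 109×5.1 = 1237.1 → profitable ✗.
Strong (own payoff 1793 − 69×5.1 = 1441.1): to t=0 gives 1139 → no gain ✓; to t=3.3 gives 1484 − 69×3.3 = 1256.3 → no gain ✓.
Weak (own payoff 1139): to t=3.3 gives 1484 − 192×3.3 = 850.4 → no gain ✓; to t=5.1 gives 1793 − 192×5.1 = 813.8 → no gain ✓.
4 of the 6 constraints hold; not an equilibrium.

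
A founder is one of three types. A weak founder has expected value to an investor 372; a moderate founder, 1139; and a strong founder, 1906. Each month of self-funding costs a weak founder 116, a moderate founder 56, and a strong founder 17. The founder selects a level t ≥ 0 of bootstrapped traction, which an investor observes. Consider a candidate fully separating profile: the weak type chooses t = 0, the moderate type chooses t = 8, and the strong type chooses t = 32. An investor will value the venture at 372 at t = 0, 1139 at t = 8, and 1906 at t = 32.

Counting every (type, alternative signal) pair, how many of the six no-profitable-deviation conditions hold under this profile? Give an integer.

Moderate (own payoff 1139 − 56×8 = 691): to t=0 gives 372 → no gain ✓; to t=32 gives 1906 − 56×32 = 114 → no gain ✓.
Weak (own payoff 372): to t=8 gives 1139 − 116×8 = 211 → no gain ✓; to t=32 gives 1906 − 116×32 = -1806 → no gain ✓.
Strong (own payoff 1906 − 17×32 = 1362): to t=0 gives 372 → no gain ✓; to t=8 gives 1139 − 17×8 = 1003 → no gain ✓.
6 of the 6 constraints hold; this profile is a separating equilibrium.

6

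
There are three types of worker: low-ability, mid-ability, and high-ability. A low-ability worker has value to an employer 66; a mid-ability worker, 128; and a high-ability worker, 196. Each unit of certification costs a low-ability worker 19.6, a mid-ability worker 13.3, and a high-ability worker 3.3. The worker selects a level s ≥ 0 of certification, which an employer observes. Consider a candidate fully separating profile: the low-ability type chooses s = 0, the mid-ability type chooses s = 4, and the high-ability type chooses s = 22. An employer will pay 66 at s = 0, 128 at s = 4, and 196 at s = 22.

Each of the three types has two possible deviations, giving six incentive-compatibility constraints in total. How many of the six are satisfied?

Low-ability (own payoff 66): to s=4 gives 128 − 19.6×4 = 49.6 → no gain ✓; to s=22 gives 196 − 19.6×22 = -235.2 → no gain ✓.
Mid-ability (own payoff 128 − 13.3×4 = 74.8): to s=0 gives 66 → no gain ✓; to s=22 gives 196 − 13.3×22 = -96.6 → no gain ✓.
High-ability (own payoff 196 − 3.3×22 = 123.4): to s=0 gives 66 → no gain ✓; to s=4 gives 128 − 3.3×4 = 114.8 → no gain ✓.
6 of the 6 constraints hold; this profile is a separating equilibrium.

6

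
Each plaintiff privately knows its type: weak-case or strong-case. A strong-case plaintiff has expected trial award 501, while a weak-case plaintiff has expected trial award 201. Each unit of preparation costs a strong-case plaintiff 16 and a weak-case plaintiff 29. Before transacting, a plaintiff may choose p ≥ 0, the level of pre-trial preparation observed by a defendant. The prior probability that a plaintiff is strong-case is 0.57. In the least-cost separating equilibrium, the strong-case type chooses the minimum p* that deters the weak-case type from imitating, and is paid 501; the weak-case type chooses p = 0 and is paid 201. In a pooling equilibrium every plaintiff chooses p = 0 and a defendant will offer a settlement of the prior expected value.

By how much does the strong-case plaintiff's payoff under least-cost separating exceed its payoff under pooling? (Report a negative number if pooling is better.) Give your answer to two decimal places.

-36.52

Least-cost separating signal: p* solves 201 = 501 − 29·p*, so p* = (501 − 201)/29 ≈ 10.3448.
Strong-case type's separating payoff: 501 − 16 × p* = 501 − 16 × (501 − 201)/29 = 501 − 4800/29 ≈ 335.4828.
Pooling payoff: 0.57 × 501 + 0.43 × 201 = 372.
Difference: 335.4828 − 372 = -36.5172, i.e. -36.52 to two decimal places.
The strong-case type would prefer the pooling outcome.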